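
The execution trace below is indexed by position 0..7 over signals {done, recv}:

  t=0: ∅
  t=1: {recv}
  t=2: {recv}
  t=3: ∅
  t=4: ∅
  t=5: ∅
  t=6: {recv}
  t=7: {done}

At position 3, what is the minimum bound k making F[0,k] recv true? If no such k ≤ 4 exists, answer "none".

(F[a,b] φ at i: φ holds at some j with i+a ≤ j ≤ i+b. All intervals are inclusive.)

3

Scan j = 3,4,… for recv:
  j=3: fails
  j=4: fails
  j=5: fails
  j=6: holds
First hit at j=6, so smallest k = 6-3 = 3.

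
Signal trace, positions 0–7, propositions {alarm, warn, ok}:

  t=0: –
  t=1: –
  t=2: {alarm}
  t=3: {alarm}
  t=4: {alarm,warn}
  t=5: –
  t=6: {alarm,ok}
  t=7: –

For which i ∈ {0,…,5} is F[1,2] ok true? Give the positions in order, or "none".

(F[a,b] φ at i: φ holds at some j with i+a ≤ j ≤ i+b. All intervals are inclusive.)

4, 5

Evaluate at each i in [0,5]:
  i=0: ✗ (none in [1,2])
  i=1: ✗ (none in [2,3])
  i=2: ✗ (none in [3,4])
  i=3: ✗ (none in [4,5])
  i=4: ✓ (witness j=6)
  i=5: ✓ (witness j=6)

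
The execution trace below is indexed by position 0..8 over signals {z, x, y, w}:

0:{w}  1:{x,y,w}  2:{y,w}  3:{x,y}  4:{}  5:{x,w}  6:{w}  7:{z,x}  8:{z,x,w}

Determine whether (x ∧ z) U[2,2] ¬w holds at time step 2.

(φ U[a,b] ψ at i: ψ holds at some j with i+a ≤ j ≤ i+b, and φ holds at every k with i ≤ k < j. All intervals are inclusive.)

No

Need some j in [4,4] with ¬w, and (x ∧ z) at every k in [2,j-1].
  j=4: ¬w holds, but (x ∧ z) fails at k=2 → not this j.
No j in the window works → until fails.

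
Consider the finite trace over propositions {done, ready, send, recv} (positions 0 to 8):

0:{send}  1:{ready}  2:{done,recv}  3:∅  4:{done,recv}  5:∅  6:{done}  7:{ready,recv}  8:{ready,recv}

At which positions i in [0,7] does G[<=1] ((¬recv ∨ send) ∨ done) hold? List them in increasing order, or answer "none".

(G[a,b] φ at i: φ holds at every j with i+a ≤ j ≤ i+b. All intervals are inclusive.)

0, 1, 2, 3, 4, 5

Evaluate at each i in [0,7]:
  i=0: ✓ (all of [0,1])
  i=1: ✓ (all of [1,2])
  i=2: ✓ (all of [2,3])
  i=3: ✓ (all of [3,4])
  i=4: ✓ (all of [4,5])
  i=5: ✓ (all of [5,6])
  i=6: ✗ (fails at j=7)
  i=7: ✗ (fails at j=7)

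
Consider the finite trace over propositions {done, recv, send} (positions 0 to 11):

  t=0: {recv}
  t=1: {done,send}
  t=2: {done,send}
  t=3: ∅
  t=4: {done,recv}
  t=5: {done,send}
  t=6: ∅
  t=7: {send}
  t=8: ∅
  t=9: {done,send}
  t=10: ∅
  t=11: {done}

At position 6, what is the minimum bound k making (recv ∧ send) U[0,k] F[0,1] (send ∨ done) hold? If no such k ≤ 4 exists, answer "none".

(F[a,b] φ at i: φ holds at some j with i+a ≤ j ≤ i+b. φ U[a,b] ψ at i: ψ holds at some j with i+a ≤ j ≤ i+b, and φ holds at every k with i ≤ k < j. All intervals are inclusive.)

Need earliest j ≥ 6 with F[0,1] (send ∨ done), and (recv ∧ send) at every k in [6,j-1].
  j=6: rhs holds (empty prefix). k = 0.

0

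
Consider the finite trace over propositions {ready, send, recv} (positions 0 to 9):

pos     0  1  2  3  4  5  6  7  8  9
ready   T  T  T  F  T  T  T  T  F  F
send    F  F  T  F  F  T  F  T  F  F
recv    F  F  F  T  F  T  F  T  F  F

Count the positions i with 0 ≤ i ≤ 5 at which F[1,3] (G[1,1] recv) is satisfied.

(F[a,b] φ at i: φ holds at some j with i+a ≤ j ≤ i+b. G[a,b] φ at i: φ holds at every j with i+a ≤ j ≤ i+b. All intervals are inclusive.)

Evaluate at each i in [0,5]:
  i=0: ✓ (witness j=2)
  i=1: ✓ (witness j=2)
  i=2: ✓ (witness j=4)
  i=3: ✓ (witness j=4)
  i=4: ✓ (witness j=6)
  i=5: ✓ (witness j=6)
Positions where it holds: {0, 1, 2, 3, 4, 5} → 6.

6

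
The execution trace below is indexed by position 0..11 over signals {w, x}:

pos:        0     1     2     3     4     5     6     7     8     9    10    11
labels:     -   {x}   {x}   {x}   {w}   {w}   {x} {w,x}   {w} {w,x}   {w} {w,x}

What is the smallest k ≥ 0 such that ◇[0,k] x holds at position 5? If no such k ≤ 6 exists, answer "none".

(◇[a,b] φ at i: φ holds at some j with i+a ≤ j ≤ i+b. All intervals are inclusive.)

1

Scan j = 5,6,… for x:
  j=5: fails
  j=6: holds
First hit at j=6, so smallest k = 6-5 = 1.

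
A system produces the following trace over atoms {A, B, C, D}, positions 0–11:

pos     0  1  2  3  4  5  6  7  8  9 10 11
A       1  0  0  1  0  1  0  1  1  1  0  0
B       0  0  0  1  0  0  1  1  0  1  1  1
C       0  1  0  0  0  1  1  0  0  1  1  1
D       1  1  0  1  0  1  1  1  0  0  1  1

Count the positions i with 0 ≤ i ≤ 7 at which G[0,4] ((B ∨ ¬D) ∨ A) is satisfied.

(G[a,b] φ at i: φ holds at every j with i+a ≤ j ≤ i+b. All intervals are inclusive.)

Evaluate at each i in [0,7]:
  i=0: ✗ (fails at j=1)
  i=1: ✗ (fails at j=1)
  i=2: ✓ (all of [2,6])
  i=3: ✓ (all of [3,7])
  i=4: ✓ (all of [4,8])
  i=5: ✓ (all of [5,9])
  i=6: ✓ (all of [6,10])
  i=7: ✓ (all of [7,11])
Positions where it holds: {2, 3, 4, 5, 6, 7} → 6.

6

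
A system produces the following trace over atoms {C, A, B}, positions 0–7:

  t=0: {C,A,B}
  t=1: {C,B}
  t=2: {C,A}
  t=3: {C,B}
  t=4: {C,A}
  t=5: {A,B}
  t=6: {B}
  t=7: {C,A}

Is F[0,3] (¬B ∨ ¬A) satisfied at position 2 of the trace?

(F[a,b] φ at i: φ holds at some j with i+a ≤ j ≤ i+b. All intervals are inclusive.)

Check (¬B ∨ ¬A) at each j in [2,5]:
  j=2: true
  j=3: true
  j=4: true
  j=5: false
Found at j=2 → formula holds.

True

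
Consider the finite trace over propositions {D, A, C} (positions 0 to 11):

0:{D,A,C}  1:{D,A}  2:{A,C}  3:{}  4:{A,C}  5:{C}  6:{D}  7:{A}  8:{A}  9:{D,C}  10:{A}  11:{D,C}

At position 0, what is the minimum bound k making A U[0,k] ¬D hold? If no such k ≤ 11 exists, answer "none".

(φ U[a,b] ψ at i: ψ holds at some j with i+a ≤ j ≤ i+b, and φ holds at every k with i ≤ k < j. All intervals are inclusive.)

Need earliest j ≥ 0 with ¬D, and A at every k in [0,j-1].
  j=0: rhs fails.
  j=1: rhs fails.
  j=2: rhs holds; lhs holds on [0,1]. k = 2.

2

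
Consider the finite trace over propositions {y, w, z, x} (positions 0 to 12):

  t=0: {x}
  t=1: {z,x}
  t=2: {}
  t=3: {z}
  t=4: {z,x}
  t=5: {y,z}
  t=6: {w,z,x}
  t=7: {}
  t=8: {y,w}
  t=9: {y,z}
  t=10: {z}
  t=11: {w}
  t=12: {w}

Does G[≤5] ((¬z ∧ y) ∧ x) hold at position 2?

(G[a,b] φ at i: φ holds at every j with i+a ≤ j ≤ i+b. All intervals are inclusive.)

No

Check ((¬z ∧ y) ∧ x) at every j in [2,7]:
  j=2: false
  j=3: false
  j=4: false
  j=5: false
  j=6: false
  j=7: false
Fails at j=2 → formula fails.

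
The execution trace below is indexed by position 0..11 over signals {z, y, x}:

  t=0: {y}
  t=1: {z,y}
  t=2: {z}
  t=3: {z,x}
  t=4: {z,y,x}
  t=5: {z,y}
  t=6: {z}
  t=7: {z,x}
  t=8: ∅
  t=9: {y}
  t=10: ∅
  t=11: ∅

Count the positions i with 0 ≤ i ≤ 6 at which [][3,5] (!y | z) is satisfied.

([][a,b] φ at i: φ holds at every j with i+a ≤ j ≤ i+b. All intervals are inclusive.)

4

Evaluate at each i in [0,6]:
  i=0: ✓ (all of [3,5])
  i=1: ✓ (all of [4,6])
  i=2: ✓ (all of [5,7])
  i=3: ✓ (all of [6,8])
  i=4: ✗ (fails at j=9)
  i=5: ✗ (fails at j=9)
  i=6: ✗ (fails at j=9)
Positions where it holds: {0, 1, 2, 3} → 4.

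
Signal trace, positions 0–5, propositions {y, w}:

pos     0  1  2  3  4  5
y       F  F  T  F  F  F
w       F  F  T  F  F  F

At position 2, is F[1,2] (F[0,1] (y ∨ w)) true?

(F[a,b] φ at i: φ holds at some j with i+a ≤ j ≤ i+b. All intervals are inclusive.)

False

Check F[0,1] (y ∨ w) at each j in [3,4]:
  j=3: fails (none in [3,4])
  j=4: fails (none in [4,5])
No position in the window satisfies it → formula fails.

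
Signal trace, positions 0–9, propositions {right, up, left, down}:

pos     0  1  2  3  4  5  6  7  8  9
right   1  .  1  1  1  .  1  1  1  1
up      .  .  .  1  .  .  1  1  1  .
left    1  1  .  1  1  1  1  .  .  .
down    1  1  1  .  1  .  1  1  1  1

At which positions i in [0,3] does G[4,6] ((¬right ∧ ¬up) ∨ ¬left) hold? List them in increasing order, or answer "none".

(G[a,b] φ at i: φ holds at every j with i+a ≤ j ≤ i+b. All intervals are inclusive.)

Evaluate at each i in [0,3]:
  i=0: ✗ (fails at j=4)
  i=1: ✗ (fails at j=6)
  i=2: ✗ (fails at j=6)
  i=3: ✓ (all of [7,9])

3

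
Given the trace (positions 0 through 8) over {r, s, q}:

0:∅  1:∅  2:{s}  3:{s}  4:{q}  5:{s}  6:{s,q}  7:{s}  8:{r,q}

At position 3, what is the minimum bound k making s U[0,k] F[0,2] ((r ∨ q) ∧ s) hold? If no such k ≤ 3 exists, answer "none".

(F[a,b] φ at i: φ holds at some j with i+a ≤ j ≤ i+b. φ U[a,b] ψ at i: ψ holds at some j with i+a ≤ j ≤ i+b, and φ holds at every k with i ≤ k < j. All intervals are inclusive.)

1

Need earliest j ≥ 3 with F[0,2] ((r ∨ q) ∧ s), and s at every k in [3,j-1].
  j=3: rhs fails.
  j=4: rhs holds; lhs holds on [3,3]. k = 1.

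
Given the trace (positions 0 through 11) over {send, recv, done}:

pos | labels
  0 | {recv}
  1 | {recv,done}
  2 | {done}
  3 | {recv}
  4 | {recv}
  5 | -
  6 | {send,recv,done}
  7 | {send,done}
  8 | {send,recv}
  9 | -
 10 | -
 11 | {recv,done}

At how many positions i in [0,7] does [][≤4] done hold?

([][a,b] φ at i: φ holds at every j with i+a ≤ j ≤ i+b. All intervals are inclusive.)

0

Evaluate at each i in [0,7]:
  i=0: ✗ (fails at j=0)
  i=1: ✗ (fails at j=3)
  i=2: ✗ (fails at j=3)
  i=3: ✗ (fails at j=3)
  i=4: ✗ (fails at j=4)
  i=5: ✗ (fails at j=5)
  i=6: ✗ (fails at j=8)
  i=7: ✗ (fails at j=8)
Positions where it holds: {} → 0.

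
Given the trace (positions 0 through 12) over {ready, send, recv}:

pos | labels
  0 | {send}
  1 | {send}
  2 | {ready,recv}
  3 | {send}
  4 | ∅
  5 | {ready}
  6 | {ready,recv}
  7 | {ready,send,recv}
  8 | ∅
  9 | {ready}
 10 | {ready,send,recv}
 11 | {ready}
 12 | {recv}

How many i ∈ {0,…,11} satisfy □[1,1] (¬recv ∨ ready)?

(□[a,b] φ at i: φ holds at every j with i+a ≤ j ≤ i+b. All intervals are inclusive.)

Evaluate at each i in [0,11]:
  i=0: ✓ (all of [1,1])
  i=1: ✓ (all of [2,2])
  i=2: ✓ (all of [3,3])
  i=3: ✓ (all of [4,4])
  i=4: ✓ (all of [5,5])
  i=5: ✓ (all of [6,6])
  i=6: ✓ (all of [7,7])
  i=7: ✓ (all of [8,8])
  i=8: ✓ (all of [9,9])
  i=9: ✓ (all of [10,10])
  i=10: ✓ (all of [11,11])
  i=11: ✗ (fails at j=12)
Positions where it holds: {0, 1, 2, 3, 4, 5, 6, 7, 8, 9, 10} → 11.

11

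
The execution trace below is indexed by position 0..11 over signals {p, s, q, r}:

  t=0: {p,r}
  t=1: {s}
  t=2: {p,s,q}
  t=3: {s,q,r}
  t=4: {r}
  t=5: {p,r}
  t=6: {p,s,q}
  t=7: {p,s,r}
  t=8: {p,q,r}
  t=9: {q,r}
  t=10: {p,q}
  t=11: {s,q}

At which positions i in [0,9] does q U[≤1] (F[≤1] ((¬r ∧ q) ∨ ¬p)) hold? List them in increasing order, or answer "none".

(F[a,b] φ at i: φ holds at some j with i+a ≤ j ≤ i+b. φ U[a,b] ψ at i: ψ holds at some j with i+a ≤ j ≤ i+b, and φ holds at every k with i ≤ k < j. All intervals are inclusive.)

Evaluate at each i in [0,9]:
  i=0: ✓ (rhs at j=0)
  i=1: ✓ (rhs at j=1)
  i=2: ✓ (rhs at j=2)
  i=3: ✓ (rhs at j=3)
  i=4: ✓ (rhs at j=4)
  i=5: ✓ (rhs at j=5)
  i=6: ✓ (rhs at j=6)
  i=7: ✗ (lhs fails at k=7 before rhs at j=8)
  i=8: ✓ (rhs at j=8)
  i=9: ✓ (rhs at j=9)

0, 1, 2, 3, 4, 5, 6, 8, 9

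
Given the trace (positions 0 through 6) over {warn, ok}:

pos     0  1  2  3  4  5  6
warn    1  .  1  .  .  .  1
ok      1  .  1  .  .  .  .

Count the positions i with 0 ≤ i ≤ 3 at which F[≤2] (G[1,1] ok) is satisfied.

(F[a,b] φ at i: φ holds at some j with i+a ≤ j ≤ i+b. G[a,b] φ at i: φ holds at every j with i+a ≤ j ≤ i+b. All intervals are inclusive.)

2

Evaluate at each i in [0,3]:
  i=0: ✓ (witness j=1)
  i=1: ✓ (witness j=1)
  i=2: ✗ (none in [2,4])
  i=3: ✗ (none in [3,5])
Positions where it holds: {0, 1} → 2.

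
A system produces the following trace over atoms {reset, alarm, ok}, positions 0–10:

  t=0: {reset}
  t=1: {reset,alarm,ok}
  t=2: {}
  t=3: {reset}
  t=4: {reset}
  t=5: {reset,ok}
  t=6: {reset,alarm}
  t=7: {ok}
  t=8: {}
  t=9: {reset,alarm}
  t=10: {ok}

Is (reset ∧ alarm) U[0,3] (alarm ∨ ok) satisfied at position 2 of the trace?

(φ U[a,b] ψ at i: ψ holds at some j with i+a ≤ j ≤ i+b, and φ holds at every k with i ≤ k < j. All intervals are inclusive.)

Need some j in [2,5] with (alarm ∨ ok), and (reset ∧ alarm) at every k in [2,j-1].
  j=2: (alarm ∨ ok) false.
  j=3: (alarm ∨ ok) false.
  j=4: (alarm ∨ ok) false.
  j=5: (alarm ∨ ok) holds, but (reset ∧ alarm) fails at k=2 → not this j.
No j in the window works → until fails.

No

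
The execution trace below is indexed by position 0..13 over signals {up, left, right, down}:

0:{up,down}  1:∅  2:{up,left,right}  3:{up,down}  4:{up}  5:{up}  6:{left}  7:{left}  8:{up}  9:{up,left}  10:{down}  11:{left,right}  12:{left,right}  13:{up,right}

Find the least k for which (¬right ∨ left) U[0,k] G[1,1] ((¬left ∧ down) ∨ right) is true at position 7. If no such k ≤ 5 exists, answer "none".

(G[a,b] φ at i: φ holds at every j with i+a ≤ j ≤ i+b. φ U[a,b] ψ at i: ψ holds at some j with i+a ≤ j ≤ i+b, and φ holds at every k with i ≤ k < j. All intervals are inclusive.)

2

Need earliest j ≥ 7 with G[1,1] ((¬left ∧ down) ∨ right), and (¬right ∨ left) at every k in [7,j-1].
  j=7: rhs fails.
  j=8: rhs fails.
  j=9: rhs holds; lhs holds on [7,8]. k = 2.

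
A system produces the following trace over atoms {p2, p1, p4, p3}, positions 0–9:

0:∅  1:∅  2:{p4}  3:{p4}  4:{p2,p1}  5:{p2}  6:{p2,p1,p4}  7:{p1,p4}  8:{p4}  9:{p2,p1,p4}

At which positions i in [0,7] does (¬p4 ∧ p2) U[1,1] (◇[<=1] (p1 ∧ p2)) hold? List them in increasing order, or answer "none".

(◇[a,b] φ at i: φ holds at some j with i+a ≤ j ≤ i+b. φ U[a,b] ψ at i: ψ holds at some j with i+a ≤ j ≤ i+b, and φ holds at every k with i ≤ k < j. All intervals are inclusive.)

4, 5

Evaluate at each i in [0,7]:
  i=0: ✗ (no rhs in [1,1])
  i=1: ✗ (no rhs in [2,2])
  i=2: ✗ (lhs fails at k=2 before rhs at j=3)
  i=3: ✗ (lhs fails at k=3 before rhs at j=4)
  i=4: ✓ (rhs at j=5; lhs holds on [4,4])
  i=5: ✓ (rhs at j=6; lhs holds on [5,5])
  i=6: ✗ (no rhs in [7,7])
  i=7: ✗ (lhs fails at k=7 before rhs at j=8)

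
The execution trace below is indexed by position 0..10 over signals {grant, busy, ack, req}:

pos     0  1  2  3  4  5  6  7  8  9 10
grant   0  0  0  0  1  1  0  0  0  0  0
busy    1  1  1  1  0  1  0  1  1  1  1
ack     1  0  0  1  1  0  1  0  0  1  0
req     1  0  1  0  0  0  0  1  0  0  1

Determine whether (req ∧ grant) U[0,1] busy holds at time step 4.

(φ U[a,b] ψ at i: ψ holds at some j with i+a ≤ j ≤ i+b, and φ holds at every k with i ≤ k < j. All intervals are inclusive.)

Need some j in [4,5] with busy, and (req ∧ grant) at every k in [4,j-1].
  j=4: busy false.
  j=5: busy holds, but (req ∧ grant) fails at k=4 → not this j.
No j in the window works → until fails.

No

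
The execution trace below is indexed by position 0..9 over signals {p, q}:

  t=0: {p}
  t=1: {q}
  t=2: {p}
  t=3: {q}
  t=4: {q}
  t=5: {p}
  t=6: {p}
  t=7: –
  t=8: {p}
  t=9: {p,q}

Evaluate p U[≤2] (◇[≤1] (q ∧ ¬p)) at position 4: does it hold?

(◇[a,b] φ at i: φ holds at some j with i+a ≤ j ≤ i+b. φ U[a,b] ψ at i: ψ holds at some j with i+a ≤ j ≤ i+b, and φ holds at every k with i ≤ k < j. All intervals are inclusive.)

Holds

Need some j in [4,6] with ◇[≤1] (q ∧ ¬p), and p at every k in [4,j-1].
  j=4: ◇[≤1] (q ∧ ¬p) holds; no prefix to check → satisfied.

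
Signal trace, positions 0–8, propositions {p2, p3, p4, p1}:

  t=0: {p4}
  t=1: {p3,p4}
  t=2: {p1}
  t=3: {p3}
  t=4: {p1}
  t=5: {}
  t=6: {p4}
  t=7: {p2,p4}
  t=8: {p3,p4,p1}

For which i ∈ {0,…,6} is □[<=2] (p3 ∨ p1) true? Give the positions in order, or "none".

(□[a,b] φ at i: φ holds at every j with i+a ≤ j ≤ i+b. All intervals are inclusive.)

Evaluate at each i in [0,6]:
  i=0: ✗ (fails at j=0)
  i=1: ✓ (all of [1,3])
  i=2: ✓ (all of [2,4])
  i=3: ✗ (fails at j=5)
  i=4: ✗ (fails at j=5)
  i=5: ✗ (fails at j=5)
  i=6: ✗ (fails at j=6)

1, 2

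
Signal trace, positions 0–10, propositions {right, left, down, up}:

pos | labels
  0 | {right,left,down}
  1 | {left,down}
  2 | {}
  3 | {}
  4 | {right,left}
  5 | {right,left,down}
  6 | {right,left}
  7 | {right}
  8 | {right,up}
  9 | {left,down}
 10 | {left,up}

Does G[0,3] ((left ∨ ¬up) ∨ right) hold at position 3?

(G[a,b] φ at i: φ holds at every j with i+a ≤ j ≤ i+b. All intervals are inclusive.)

Holds

Check ((left ∨ ¬up) ∨ right) at every j in [3,6]:
  j=3: true
  j=4: true
  j=5: true
  j=6: true
All positions satisfy it → formula holds.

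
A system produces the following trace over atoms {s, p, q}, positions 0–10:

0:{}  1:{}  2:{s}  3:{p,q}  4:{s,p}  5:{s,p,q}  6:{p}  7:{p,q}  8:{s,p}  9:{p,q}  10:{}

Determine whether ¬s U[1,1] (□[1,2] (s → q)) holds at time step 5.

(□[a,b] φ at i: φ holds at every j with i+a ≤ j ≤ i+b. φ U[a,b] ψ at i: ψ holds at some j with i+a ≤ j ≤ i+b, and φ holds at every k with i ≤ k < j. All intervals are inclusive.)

False

Need some j in [6,6] with □[1,2] (s → q), and ¬s at every k in [5,j-1].
  j=6: □[1,2] (s → q) — fails at 8.
No j in the window works → until fails.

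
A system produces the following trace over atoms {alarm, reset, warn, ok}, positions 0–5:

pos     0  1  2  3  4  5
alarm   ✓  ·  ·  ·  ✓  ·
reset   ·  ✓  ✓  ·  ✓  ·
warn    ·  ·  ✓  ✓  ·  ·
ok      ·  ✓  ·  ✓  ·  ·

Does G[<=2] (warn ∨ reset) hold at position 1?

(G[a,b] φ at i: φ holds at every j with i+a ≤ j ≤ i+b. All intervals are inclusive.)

Check (warn ∨ reset) at every j in [1,3]:
  j=1: true
  j=2: true
  j=3: true
All positions satisfy it → formula holds.

Yes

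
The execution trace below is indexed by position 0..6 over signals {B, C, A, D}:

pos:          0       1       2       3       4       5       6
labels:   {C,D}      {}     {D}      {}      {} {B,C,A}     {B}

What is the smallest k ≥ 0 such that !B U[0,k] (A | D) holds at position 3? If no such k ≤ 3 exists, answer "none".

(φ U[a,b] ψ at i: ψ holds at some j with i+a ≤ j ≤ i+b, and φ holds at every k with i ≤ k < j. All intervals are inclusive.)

Need earliest j ≥ 3 with (A | D), and !B at every k in [3,j-1].
  j=3: rhs fails.
  j=4: rhs fails.
  j=5: rhs holds; lhs holds on [3,4]. k = 2.

2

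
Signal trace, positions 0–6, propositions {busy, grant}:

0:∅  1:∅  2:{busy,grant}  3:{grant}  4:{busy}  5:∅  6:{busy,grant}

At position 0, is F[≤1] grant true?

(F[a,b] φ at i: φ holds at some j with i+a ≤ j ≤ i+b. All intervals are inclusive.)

No

Check grant at each j in [0,1]:
  j=0: false
  j=1: false
No position in the window satisfies it → formula fails.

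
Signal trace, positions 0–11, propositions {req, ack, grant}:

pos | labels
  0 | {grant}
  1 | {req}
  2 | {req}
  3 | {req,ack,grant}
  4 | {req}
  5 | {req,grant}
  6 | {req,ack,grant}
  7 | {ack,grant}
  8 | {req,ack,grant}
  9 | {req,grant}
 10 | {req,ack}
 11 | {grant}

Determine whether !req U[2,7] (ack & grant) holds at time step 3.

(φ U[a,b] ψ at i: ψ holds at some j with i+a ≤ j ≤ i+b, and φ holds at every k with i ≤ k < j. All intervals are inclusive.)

Need some j in [5,10] with (ack & grant), and !req at every k in [3,j-1].
  j=5: (ack & grant) false.
  j=6: (ack & grant) holds, but !req fails at k=3 → not this j.
  j=7: (ack & grant) holds, but !req fails at k=3 → not this j.
  j=8: (ack & grant) holds, but !req fails at k=3 → not this j.
  j=9: (ack & grant) false.
  j=10: (ack & grant) false.
No j in the window works → until fails.

No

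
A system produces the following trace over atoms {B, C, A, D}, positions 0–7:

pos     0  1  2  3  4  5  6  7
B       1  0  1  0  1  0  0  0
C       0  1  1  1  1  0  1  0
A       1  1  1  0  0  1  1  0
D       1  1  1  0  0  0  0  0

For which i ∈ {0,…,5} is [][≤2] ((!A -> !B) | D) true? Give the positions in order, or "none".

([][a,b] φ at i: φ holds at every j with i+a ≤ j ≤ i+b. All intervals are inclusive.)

Evaluate at each i in [0,5]:
  i=0: ✓ (all of [0,2])
  i=1: ✓ (all of [1,3])
  i=2: ✗ (fails at j=4)
  i=3: ✗ (fails at j=4)
  i=4: ✗ (fails at j=4)
  i=5: ✓ (all of [5,7])

0, 1, 5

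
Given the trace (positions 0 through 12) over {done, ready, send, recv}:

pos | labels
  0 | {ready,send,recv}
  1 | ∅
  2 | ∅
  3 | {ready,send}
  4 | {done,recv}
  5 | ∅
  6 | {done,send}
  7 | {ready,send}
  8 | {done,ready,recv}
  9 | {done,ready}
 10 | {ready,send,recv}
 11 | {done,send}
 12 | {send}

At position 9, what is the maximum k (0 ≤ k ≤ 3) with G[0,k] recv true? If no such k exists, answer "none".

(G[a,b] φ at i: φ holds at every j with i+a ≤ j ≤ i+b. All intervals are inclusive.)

none

recv must hold from j=9 onward; find where it first fails.
  j=9: fails → no k works.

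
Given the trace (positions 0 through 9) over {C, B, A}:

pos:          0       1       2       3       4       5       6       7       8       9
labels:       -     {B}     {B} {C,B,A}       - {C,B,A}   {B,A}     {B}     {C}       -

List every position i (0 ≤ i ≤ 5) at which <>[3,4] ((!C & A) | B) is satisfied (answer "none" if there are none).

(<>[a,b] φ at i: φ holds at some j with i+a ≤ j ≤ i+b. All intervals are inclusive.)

Evaluate at each i in [0,5]:
  i=0: ✓ (witness j=3)
  i=1: ✓ (witness j=5)
  i=2: ✓ (witness j=5)
  i=3: ✓ (witness j=6)
  i=4: ✓ (witness j=7)
  i=5: ✗ (none in [8,9])

0, 1, 2, 3, 4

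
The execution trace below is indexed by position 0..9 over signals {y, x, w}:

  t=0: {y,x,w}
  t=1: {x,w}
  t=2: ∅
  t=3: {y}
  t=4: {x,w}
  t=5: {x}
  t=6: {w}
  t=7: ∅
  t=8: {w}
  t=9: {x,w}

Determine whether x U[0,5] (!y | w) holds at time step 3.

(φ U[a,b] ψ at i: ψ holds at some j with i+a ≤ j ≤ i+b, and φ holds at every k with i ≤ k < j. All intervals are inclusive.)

False

Need some j in [3,8] with (!y | w), and x at every k in [3,j-1].
  j=3: (!y | w) false.
  j=4: (!y | w) holds, but x fails at k=3 → not this j.
  j=5: (!y | w) holds, but x fails at k=3 → not this j.
  j=6: (!y | w) holds, but x fails at k=3 → not this j.
  j=7: (!y | w) holds, but x fails at k=3 → not this j.
  j=8: (!y | w) holds, but x fails at k=3 → not this j.
No j in the window works → until fails.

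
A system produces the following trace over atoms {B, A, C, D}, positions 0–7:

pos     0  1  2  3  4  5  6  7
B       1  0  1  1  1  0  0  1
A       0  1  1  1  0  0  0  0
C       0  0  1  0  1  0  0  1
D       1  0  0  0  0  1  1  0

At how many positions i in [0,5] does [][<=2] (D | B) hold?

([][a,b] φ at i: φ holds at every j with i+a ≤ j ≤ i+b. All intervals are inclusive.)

Evaluate at each i in [0,5]:
  i=0: ✗ (fails at j=1)
  i=1: ✗ (fails at j=1)
  i=2: ✓ (all of [2,4])
  i=3: ✓ (all of [3,5])
  i=4: ✓ (all of [4,6])
  i=5: ✓ (all of [5,7])
Positions where it holds: {2, 3, 4, 5} → 4.

4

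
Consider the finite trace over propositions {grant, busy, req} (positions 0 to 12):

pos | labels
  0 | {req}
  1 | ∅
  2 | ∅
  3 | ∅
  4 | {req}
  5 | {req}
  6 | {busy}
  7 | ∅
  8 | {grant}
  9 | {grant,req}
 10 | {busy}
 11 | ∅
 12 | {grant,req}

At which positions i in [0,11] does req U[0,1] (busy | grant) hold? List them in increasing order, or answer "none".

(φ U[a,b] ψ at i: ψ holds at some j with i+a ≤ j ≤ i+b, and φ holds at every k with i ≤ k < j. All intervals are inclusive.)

5, 6, 8, 9, 10

Evaluate at each i in [0,11]:
  i=0: ✗ (no rhs in [0,1])
  i=1: ✗ (no rhs in [1,2])
  i=2: ✗ (no rhs in [2,3])
  i=3: ✗ (no rhs in [3,4])
  i=4: ✗ (no rhs in [4,5])
  i=5: ✓ (rhs at j=6; lhs holds on [5,5])
  i=6: ✓ (rhs at j=6)
  i=7: ✗ (lhs fails at k=7 before rhs at j=8)
  i=8: ✓ (rhs at j=8)
  i=9: ✓ (rhs at j=9)
  i=10: ✓ (rhs at j=10)
  i=11: ✗ (lhs fails at k=11 before rhs at j=12)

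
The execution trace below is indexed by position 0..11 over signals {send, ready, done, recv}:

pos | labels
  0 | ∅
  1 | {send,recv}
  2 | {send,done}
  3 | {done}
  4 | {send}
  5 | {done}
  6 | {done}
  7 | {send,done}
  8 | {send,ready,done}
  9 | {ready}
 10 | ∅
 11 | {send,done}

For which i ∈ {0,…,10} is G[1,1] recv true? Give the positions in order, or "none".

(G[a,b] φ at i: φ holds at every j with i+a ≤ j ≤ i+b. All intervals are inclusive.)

0

Evaluate at each i in [0,10]:
  i=0: ✓ (all of [1,1])
  i=1: ✗ (fails at j=2)
  i=2: ✗ (fails at j=3)
  i=3: ✗ (fails at j=4)
  i=4: ✗ (fails at j=5)
  i=5: ✗ (fails at j=6)
  i=6: ✗ (fails at j=7)
  i=7: ✗ (fails at j=8)
  i=8: ✗ (fails at j=9)
  i=9: ✗ (fails at j=10)
  i=10: ✗ (fails at j=11)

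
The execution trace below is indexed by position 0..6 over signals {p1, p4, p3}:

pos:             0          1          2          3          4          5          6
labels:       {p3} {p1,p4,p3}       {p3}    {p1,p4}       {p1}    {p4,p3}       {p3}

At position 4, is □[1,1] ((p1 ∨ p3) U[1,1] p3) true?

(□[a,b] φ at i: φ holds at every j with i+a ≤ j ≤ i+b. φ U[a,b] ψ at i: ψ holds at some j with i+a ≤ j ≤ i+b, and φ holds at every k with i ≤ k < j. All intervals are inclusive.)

Check ((p1 ∨ p3) U[1,1] p3) at every j in [5,5]:
  j=5: holds
All positions satisfy it → formula holds.

Yes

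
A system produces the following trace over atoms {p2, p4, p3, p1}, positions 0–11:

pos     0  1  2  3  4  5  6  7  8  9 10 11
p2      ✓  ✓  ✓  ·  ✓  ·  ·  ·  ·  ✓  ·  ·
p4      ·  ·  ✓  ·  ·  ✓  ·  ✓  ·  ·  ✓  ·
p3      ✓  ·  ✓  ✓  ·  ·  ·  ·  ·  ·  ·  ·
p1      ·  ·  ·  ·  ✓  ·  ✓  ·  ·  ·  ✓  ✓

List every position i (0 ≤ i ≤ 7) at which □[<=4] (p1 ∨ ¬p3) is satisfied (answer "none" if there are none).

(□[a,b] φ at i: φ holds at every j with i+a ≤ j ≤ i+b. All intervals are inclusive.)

4, 5, 6, 7

Evaluate at each i in [0,7]:
  i=0: ✗ (fails at j=0)
  i=1: ✗ (fails at j=2)
  i=2: ✗ (fails at j=2)
  i=3: ✗ (fails at j=3)
  i=4: ✓ (all of [4,8])
  i=5: ✓ (all of [5,9])
  i=6: ✓ (all of [6,10])
  i=7: ✓ (all of [7,11])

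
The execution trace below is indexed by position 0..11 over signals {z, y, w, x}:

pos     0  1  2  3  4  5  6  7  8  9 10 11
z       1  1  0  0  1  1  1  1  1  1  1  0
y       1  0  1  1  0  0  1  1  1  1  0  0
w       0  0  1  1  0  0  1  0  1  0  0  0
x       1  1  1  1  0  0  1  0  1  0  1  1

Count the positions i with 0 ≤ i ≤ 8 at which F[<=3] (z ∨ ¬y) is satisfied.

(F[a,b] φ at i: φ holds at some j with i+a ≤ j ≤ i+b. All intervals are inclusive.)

9

Evaluate at each i in [0,8]:
  i=0: ✓ (witness j=0)
  i=1: ✓ (witness j=1)
  i=2: ✓ (witness j=4)
  i=3: ✓ (witness j=4)
  i=4: ✓ (witness j=4)
  i=5: ✓ (witness j=5)
  i=6: ✓ (witness j=6)
  i=7: ✓ (witness j=7)
  i=8: ✓ (witness j=8)
Positions where it holds: {0, 1, 2, 3, 4, 5, 6, 7, 8} → 9.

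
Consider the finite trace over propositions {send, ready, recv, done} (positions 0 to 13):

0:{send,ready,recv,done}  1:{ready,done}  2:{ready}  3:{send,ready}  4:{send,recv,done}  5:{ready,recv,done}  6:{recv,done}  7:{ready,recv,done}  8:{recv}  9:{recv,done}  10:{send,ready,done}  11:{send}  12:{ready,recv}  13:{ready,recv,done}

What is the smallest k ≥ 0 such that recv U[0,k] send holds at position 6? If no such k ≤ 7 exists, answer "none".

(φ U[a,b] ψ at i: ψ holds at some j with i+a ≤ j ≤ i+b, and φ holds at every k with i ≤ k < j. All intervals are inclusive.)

Need earliest j ≥ 6 with send, and recv at every k in [6,j-1].
  j=6: rhs fails.
  j=7: rhs fails.
  j=8: rhs fails.
  j=9: rhs fails.
  j=10: rhs holds; lhs holds on [6,9]. k = 4.

4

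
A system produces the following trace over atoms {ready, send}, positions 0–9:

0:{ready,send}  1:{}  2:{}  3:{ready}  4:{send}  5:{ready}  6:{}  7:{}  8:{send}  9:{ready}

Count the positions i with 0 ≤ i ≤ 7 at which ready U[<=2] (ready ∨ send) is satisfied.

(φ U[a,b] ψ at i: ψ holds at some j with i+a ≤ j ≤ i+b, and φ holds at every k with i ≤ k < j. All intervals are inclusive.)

4

Evaluate at each i in [0,7]:
  i=0: ✓ (rhs at j=0)
  i=1: ✗ (lhs fails at k=1 before rhs at j=3)
  i=2: ✗ (lhs fails at k=2 before rhs at j=3)
  i=3: ✓ (rhs at j=3)
  i=4: ✓ (rhs at j=4)
  i=5: ✓ (rhs at j=5)
  i=6: ✗ (lhs fails at k=6 before rhs at j=8)
  i=7: ✗ (lhs fails at k=7 before rhs at j=8)
Positions where it holds: {0, 3, 4, 5} → 4.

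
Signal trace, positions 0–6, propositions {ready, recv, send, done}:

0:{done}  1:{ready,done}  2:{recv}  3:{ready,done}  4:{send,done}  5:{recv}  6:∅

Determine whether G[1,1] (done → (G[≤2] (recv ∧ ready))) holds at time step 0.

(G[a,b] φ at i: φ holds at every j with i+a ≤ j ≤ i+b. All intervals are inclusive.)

Check (done → (G[≤2] (recv ∧ ready))) at every j in [1,1]:
  j=1: antecedent true; consequent fails at 1 → ✗
Fails at j=1 → formula fails.

No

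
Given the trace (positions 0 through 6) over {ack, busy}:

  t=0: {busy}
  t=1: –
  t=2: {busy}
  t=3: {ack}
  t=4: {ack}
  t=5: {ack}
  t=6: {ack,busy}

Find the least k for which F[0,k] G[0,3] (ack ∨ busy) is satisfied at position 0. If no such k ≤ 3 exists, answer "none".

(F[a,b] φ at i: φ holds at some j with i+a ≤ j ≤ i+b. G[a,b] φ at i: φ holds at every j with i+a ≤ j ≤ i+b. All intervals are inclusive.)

Scan j = 0,1,… for G[0,3] (ack ∨ busy):
  j=0: fails
  j=1: fails
  j=2: holds
First hit at j=2, so smallest k = 2-0 = 2.

2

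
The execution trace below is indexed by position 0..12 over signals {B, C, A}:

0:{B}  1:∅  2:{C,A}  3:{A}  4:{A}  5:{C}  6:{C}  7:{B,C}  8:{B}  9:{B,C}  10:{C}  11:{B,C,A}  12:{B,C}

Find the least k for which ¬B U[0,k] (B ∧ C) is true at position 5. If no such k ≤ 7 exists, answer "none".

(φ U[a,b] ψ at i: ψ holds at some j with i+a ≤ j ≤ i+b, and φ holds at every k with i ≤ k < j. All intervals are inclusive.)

Need earliest j ≥ 5 with (B ∧ C), and ¬B at every k in [5,j-1].
  j=5: rhs fails.
  j=6: rhs fails.
  j=7: rhs holds; lhs holds on [5,6]. k = 2.

2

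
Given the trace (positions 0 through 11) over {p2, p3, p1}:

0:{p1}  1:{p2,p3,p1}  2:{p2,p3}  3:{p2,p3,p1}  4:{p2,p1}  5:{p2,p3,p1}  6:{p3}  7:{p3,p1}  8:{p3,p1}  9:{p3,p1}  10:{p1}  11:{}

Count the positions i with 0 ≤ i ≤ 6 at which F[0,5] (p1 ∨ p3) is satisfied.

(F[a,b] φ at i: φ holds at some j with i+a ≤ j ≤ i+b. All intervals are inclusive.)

7

Evaluate at each i in [0,6]:
  i=0: ✓ (witness j=0)
  i=1: ✓ (witness j=1)
  i=2: ✓ (witness j=2)
  i=3: ✓ (witness j=3)
  i=4: ✓ (witness j=4)
  i=5: ✓ (witness j=5)
  i=6: ✓ (witness j=6)
Positions where it holds: {0, 1, 2, 3, 4, 5, 6} → 7.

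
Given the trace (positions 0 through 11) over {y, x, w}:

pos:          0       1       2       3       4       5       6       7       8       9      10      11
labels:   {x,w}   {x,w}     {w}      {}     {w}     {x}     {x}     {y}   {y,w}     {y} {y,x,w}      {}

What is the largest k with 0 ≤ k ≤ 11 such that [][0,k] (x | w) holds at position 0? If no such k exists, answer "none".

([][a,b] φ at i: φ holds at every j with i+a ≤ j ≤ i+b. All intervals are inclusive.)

(x | w) must hold from j=0 onward; find where it first fails.
  j=0: holds
  j=1: holds
  j=2: holds
  j=3: fails
Holds on [0,2], so largest k = 2.

2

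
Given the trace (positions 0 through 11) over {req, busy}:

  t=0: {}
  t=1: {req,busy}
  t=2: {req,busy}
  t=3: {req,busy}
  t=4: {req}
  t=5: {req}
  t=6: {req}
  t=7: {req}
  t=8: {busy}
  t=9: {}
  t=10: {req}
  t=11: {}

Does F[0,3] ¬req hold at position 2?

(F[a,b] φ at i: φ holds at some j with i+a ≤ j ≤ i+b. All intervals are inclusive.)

No

Check ¬req at each j in [2,5]:
  j=2: false
  j=3: false
  j=4: false
  j=5: false
No position in the window satisfies it → formula fails.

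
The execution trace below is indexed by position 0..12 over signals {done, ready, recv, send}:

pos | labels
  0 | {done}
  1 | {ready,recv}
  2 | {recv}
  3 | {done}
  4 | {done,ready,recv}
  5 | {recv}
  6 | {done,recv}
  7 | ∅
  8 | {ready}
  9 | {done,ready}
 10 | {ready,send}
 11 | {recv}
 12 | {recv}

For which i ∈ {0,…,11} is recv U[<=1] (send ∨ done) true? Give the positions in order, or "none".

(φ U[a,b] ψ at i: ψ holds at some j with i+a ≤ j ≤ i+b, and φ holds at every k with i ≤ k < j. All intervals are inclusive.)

Evaluate at each i in [0,11]:
  i=0: ✓ (rhs at j=0)
  i=1: ✗ (no rhs in [1,2])
  i=2: ✓ (rhs at j=3; lhs holds on [2,2])
  i=3: ✓ (rhs at j=3)
  i=4: ✓ (rhs at j=4)
  i=5: ✓ (rhs at j=6; lhs holds on [5,5])
  i=6: ✓ (rhs at j=6)
  i=7: ✗ (no rhs in [7,8])
  i=8: ✗ (lhs fails at k=8 before rhs at j=9)
  i=9: ✓ (rhs at j=9)
  i=10: ✓ (rhs at j=10)
  i=11: ✗ (no rhs in [11,12])

0, 2, 3, 4, 5, 6, 9, 10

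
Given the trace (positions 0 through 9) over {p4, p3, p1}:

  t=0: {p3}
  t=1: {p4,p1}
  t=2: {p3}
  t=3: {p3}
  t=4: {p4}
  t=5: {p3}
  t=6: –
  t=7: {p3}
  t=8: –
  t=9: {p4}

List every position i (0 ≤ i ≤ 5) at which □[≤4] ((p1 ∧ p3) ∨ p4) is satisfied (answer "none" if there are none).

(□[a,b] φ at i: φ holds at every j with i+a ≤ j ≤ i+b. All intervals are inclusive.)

Evaluate at each i in [0,5]:
  i=0: ✗ (fails at j=0)
  i=1: ✗ (fails at j=2)
  i=2: ✗ (fails at j=2)
  i=3: ✗ (fails at j=3)
  i=4: ✗ (fails at j=5)
  i=5: ✗ (fails at j=5)

none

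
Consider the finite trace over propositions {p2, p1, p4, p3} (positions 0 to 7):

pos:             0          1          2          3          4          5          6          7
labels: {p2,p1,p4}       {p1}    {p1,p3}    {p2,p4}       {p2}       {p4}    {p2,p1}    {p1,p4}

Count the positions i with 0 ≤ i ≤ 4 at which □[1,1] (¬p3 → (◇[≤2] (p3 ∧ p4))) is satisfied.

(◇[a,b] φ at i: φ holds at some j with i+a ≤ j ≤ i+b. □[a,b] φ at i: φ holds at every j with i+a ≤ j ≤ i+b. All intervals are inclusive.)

Evaluate at each i in [0,4]:
  i=0: ✗ (fails at j=1)
  i=1: ✓ (all of [2,2])
  i=2: ✗ (fails at j=3)
  i=3: ✗ (fails at j=4)
  i=4: ✗ (fails at j=5)
Positions where it holds: {1} → 1.

1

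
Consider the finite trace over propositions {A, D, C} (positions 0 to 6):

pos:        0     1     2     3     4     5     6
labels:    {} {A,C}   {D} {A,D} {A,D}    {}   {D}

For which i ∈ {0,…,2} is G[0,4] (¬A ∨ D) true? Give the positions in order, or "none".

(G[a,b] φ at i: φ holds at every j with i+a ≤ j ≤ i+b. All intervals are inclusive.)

Evaluate at each i in [0,2]:
  i=0: ✗ (fails at j=1)
  i=1: ✗ (fails at j=1)
  i=2: ✓ (all of [2,6])

2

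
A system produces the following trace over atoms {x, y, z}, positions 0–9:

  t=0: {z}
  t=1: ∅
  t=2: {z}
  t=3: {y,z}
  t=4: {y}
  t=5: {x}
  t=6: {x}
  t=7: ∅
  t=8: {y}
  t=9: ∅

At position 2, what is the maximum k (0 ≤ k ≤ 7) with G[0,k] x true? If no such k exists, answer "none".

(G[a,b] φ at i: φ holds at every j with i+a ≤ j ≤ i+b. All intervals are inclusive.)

none

x must hold from j=2 onward; find where it first fails.
  j=2: fails → no k works.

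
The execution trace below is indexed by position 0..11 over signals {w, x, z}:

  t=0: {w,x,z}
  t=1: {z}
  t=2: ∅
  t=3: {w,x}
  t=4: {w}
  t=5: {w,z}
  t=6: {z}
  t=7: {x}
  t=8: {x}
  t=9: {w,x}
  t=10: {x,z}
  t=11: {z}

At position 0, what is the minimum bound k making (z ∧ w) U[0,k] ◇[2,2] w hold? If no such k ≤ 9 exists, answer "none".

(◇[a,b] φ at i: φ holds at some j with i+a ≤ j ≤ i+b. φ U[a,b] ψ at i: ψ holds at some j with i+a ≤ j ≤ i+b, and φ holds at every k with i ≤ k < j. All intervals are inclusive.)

Need earliest j ≥ 0 with ◇[2,2] w, and (z ∧ w) at every k in [0,j-1].
  j=0: rhs fails.
  j=1: rhs holds; lhs holds on [0,0]. k = 1.

1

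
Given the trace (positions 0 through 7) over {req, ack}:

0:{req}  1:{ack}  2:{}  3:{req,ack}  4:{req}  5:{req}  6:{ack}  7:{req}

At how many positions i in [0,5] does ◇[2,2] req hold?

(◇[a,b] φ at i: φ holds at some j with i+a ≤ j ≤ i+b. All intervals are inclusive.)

Evaluate at each i in [0,5]:
  i=0: ✗ (none in [2,2])
  i=1: ✓ (witness j=3)
  i=2: ✓ (witness j=4)
  i=3: ✓ (witness j=5)
  i=4: ✗ (none in [6,6])
  i=5: ✓ (witness j=7)
Positions where it holds: {1, 2, 3, 5} → 4.

4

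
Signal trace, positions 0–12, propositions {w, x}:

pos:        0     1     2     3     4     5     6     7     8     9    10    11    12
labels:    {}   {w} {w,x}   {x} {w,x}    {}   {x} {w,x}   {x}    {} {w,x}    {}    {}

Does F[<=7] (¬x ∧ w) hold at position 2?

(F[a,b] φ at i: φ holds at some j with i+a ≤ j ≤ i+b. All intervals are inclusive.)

Check (¬x ∧ w) at each j in [2,9]:
  j=2: false
  j=3: false
  j=4: false
  j=5: false
  j=6: false
  j=7: false
  j=8: false
  j=9: false
No position in the window satisfies it → formula fails.

Does not hold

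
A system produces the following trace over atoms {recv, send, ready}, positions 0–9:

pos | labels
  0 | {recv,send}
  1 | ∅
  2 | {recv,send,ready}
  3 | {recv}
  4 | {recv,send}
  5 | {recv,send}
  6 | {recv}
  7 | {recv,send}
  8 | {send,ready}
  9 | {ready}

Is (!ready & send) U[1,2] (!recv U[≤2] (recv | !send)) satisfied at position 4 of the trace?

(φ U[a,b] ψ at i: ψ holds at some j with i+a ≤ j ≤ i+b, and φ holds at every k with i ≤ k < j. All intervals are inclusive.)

True

Need some j in [5,6] with (!recv U[≤2] (recv | !send)), and (!ready & send) at every k in [4,j-1].
  j=5: (!recv U[≤2] (recv | !send)) holds; (!ready & send) holds at every k in [4,4] → satisfied.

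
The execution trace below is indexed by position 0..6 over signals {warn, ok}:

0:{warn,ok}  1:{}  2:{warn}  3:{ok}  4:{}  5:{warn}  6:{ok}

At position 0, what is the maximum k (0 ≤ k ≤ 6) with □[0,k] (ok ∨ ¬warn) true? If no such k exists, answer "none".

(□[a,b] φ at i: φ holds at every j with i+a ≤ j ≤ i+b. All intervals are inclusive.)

(ok ∨ ¬warn) must hold from j=0 onward; find where it first fails.
  j=0: holds
  j=1: holds
  j=2: fails
Holds on [0,1], so largest k = 1.

1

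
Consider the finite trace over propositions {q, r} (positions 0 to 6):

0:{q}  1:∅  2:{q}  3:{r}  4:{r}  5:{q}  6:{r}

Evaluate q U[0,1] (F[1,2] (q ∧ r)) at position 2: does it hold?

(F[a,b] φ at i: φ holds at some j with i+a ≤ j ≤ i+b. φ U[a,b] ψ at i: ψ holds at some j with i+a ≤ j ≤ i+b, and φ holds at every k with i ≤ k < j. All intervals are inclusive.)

Need some j in [2,3] with F[1,2] (q ∧ r), and q at every k in [2,j-1].
  j=2: F[1,2] (q ∧ r) — fails (none in [3,4]).
  j=3: F[1,2] (q ∧ r) — fails (none in [4,5]).
No j in the window works → until fails.

Does not hold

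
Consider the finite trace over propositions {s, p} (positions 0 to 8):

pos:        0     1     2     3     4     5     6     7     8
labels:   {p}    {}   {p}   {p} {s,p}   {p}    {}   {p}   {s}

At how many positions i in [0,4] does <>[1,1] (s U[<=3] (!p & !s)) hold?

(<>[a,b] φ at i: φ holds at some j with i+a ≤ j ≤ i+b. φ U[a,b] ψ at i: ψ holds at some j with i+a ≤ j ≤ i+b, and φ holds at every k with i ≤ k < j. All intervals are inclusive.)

Evaluate at each i in [0,4]:
  i=0: ✓ (witness j=1)
  i=1: ✗ (none in [2,2])
  i=2: ✗ (none in [3,3])
  i=3: ✗ (none in [4,4])
  i=4: ✗ (none in [5,5])
Positions where it holds: {0} → 1.

1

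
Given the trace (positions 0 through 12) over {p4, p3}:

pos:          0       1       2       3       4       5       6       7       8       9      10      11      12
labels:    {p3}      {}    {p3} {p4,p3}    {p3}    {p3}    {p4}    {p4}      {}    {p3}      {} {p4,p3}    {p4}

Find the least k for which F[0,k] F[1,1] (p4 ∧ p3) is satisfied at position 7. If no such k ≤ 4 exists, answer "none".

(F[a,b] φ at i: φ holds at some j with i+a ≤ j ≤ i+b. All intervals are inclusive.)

3

Scan j = 7,8,… for F[1,1] (p4 ∧ p3):
  j=7: fails
  j=8: fails
  j=9: fails
  j=10: holds
First hit at j=10, so smallest k = 10-7 = 3.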